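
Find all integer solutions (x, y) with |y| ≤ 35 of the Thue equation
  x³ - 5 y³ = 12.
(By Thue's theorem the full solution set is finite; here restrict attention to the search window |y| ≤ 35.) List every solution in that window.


The equation is x³ - 5y³ = 12. For fixed y, x³ = 5·y³ + 12, so a solution requires the RHS to be a perfect cube.
Strategy: iterate y from -35 to 35, compute RHS = 5·y³ + 12, and check whether it is a (positive or negative) perfect cube.
Check small values of y:
  y = 0: RHS = 12 is not a perfect cube.
  y = 1: RHS = 17 is not a perfect cube.
  y = -1: RHS = 7 is not a perfect cube.
  y = 2: RHS = 52 is not a perfect cube.
  y = -2: RHS = -28 is not a perfect cube.
  y = 3: RHS = 147 is not a perfect cube.
  y = -3: RHS = -123 is not a perfect cube.
Continuing the search up to |y| = 35 finds no solutions either.
No (x, y) in the scanned range satisfies the equation.

No integer solutions with |y| ≤ 35.


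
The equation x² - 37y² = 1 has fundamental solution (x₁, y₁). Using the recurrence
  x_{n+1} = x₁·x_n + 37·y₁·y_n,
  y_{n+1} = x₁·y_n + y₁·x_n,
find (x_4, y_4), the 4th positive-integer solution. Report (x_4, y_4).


Step 1: Find the fundamental solution (x₁, y₁) of x² - 37y² = 1.
  Expand √37 as a continued fraction. a₀ = ⌊√37⌋ = 6; iterate m_{k+1} = d_k·a_k − m_k, d_{k+1} = (37 − m_{k+1}²)/d_k, a_{k+1} = ⌊(a₀ + m_{k+1})/d_{k+1}⌋ (starting m₀ = 0, d₀ = 1), with convergents p_k = a_k·p_{k-1} + p_{k-2}, q_k = a_k·q_{k-1} + q_{k-2} (p₋₁ = 1, q₋₁ = 0):
  k = 0: a₀ = 6; p₀/q₀ = 6/1; p₀² − 37·q₀² = 36 − 37 = -1.
  k = 1: m = 6, d = 1, a = ⌊(6 + 6)/1⌋ = 12; p/q = (12·6 + 1)/(12·1 + 0) = 73/12; p² − 37·q² = 5329 − 5328 = 1.
  The first convergent with p² − 37·q² = 1 gives the fundamental solution (x₁, y₁) = (73, 12).
Step 2: Apply the recurrence (x_{n+1}, y_{n+1}) = (x₁x_n + 37y₁y_n, x₁y_n + y₁x_n) repeatedly.
  From (x_1, y_1) = (73, 12): x_2 = 73·73 + 37·12·12 = 10657; y_2 = 73·12 + 12·73 = 1752.
  From (x_2, y_2) = (10657, 1752): x_3 = 73·10657 + 37·12·1752 = 1555849; y_3 = 73·1752 + 12·10657 = 255780.
  From (x_3, y_3) = (1555849, 255780): x_4 = 73·1555849 + 37·12·255780 = 227143297; y_4 = 73·255780 + 12·1555849 = 37342128.
Step 3: Verify x_4² - 37·y_4² = 51594077372030209 - 51594077372030208 = 1 (should be 1). ✓

(x_1, y_1) = (73, 12); (x_4, y_4) = (227143297, 37342128).


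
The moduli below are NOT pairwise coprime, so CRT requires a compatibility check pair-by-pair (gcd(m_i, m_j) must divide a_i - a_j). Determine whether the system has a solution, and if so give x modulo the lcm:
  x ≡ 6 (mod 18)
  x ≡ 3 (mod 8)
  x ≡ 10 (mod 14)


Moduli 18, 8, 14 are not pairwise coprime, so CRT works modulo lcm(m_i) when all pairwise compatibility conditions hold.
Pairwise compatibility: gcd(m_i, m_j) must divide a_i - a_j for every pair.
Merge one congruence at a time:
  Start: x ≡ 6 (mod 18).
  Combine with x ≡ 3 (mod 8): gcd(18, 8) = 2, and 3 - 6 = -3 is NOT divisible by 2.
    ⇒ system is inconsistent (no integer solution).

No solution (the system is inconsistent).


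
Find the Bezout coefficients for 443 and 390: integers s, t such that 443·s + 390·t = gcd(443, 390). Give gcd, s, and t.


Euclidean algorithm on (443, 390) — divide until remainder is 0:
  443 = 1 · 390 + 53
  390 = 7 · 53 + 19
  53 = 2 · 19 + 15
  19 = 1 · 15 + 4
  15 = 3 · 4 + 3
  4 = 1 · 3 + 1
  3 = 3 · 1 + 0
gcd(443, 390) = 1.
Track Bezout coefficients alongside the remainders: start with r₀ = 443 = a·1 + b·0 (s = 1, t = 0) and r₁ = 390 = a·0 + b·1 (s = 0, t = 1); each new remainder r_{k+1} = r_{k-1} − q_k·r_k inherits s_{k+1} = s_{k-1} − q_k·s_k, t_{k+1} = t_{k-1} − q_k·t_k, so r_k = a·s_k + b·t_k at every step:
  q = 1: r = 53, s = 1 − 1·0 = 1, t = 0 − 1·1 = -1  (check: 443·1 + 390·(-1) = 53)
  q = 7: r = 19, s = 0 − 7·1 = -7, t = 1 − 7·(-1) = 8  (check: 443·(-7) + 390·8 = 19)
  q = 2: r = 15, s = 1 − 2·(-7) = 15, t = -1 − 2·8 = -17  (check: 443·15 + 390·(-17) = 15)
  q = 1: r = 4, s = -7 − 1·15 = -22, t = 8 − 1·(-17) = 25  (check: 443·(-22) + 390·25 = 4)
  q = 3: r = 3, s = 15 − 3·(-22) = 81, t = -17 − 3·25 = -92  (check: 443·81 + 390·(-92) = 3)
  q = 1: r = 1, s = -22 − 1·81 = -103, t = 25 − 1·(-92) = 117  (check: 443·(-103) + 390·117 = 1)
The row with r = 1 (the gcd) gives the Bezout coefficients s = -103, t = 117.
Result: 443 · (-103) + 390 · (117) = 1.

gcd(443, 390) = 1; s = -103, t = 117 (check: 443·(-103) + 390·117 = 1).


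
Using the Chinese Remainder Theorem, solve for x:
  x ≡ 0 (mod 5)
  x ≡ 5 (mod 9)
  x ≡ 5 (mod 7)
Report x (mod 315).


Moduli 5, 9, 7 are pairwise coprime; by CRT there is a unique solution modulo M = 5 · 9 · 7 = 315.
Solve pairwise, accumulating the modulus:
  Start with x ≡ 0 (mod 5).
  Combine with x ≡ 5 (mod 9): since gcd(5, 9) = 1, we get a unique residue mod 45.
    Write x = 0 + 5·t and substitute into x ≡ 5 (mod 9): 5·t ≡ 5 − 0 = 5 (mod 9).
    The inverse of 5 mod 9 is 2 (since 5·2 = 10 = 1·9 + 1), so t ≡ 2·5 = 10 ≡ 1 (mod 9).
    Then x = 0 + 5·1 = 5, valid modulo lcm(5, 9) = 45: x ≡ 5 (mod 45).
  Combine with x ≡ 5 (mod 7): since gcd(45, 7) = 1, we get a unique residue mod 315.
    Write x = 5 + 45·t and substitute into x ≡ 5 (mod 7): 45·t ≡ 5 − 5 = 0 (mod 7).
    Reduce coefficients mod 7: 3·t ≡ 0 (mod 7).
    The inverse of 3 mod 7 is 5 (since 3·5 = 15 = 2·7 + 1), so t ≡ 5·0 = 0 ≡ 0 (mod 7).
    Then x = 5 + 45·0 = 5, valid modulo lcm(45, 7) = 315: x ≡ 5 (mod 315).
Verify: 5 mod 5 = 0 ✓, 5 mod 9 = 5 ✓, 5 mod 7 = 5 ✓.

x ≡ 5 (mod 315).


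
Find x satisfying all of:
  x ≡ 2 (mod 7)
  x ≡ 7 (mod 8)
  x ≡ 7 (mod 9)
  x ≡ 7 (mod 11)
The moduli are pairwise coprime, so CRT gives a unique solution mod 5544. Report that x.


Product of moduli M = 7 · 8 · 9 · 11 = 5544.
Merge one congruence at a time:
  Start: x ≡ 2 (mod 7).
  Combine with x ≡ 7 (mod 8); new modulus lcm = 56.
    Write x = 2 + 7·t and substitute into x ≡ 7 (mod 8): 7·t ≡ 7 − 2 = 5 (mod 8).
    The inverse of 7 mod 8 is 7 (since 7·7 = 49 = 6·8 + 1), so t ≡ 7·5 = 35 ≡ 3 (mod 8).
    Then x = 2 + 7·3 = 23, valid modulo lcm(7, 8) = 56: x ≡ 23 (mod 56).
  Combine with x ≡ 7 (mod 9); new modulus lcm = 504.
    Write x = 23 + 56·t and substitute into x ≡ 7 (mod 9): 56·t ≡ 7 − 23 = -16 (mod 9).
    Reduce coefficients mod 9: 2·t ≡ 2 (mod 9).
    The inverse of 2 mod 9 is 5 (since 2·5 = 10 = 1·9 + 1), so t ≡ 5·2 = 10 ≡ 1 (mod 9).
    Then x = 23 + 56·1 = 79, valid modulo lcm(56, 9) = 504: x ≡ 79 (mod 504).
  Combine with x ≡ 7 (mod 11); new modulus lcm = 5544.
    Write x = 79 + 504·t and substitute into x ≡ 7 (mod 11): 504·t ≡ 7 − 79 = -72 (mod 11).
    Reduce coefficients mod 11: 9·t ≡ 5 (mod 11).
    The inverse of 9 mod 11 is 5 (since 9·5 = 45 = 4·11 + 1), so t ≡ 5·5 = 25 ≡ 3 (mod 11).
    Then x = 79 + 504·3 = 1591, valid modulo lcm(504, 11) = 5544: x ≡ 1591 (mod 5544).
Verify against each original: 1591 mod 7 = 2, 1591 mod 8 = 7, 1591 mod 9 = 7, 1591 mod 11 = 7.

x ≡ 1591 (mod 5544).


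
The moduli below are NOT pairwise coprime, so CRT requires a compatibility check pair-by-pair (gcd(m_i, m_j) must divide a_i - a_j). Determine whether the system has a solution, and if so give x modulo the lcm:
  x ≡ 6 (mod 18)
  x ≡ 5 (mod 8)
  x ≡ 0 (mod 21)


Moduli 18, 8, 21 are not pairwise coprime, so CRT works modulo lcm(m_i) when all pairwise compatibility conditions hold.
Pairwise compatibility: gcd(m_i, m_j) must divide a_i - a_j for every pair.
Merge one congruence at a time:
  Start: x ≡ 6 (mod 18).
  Combine with x ≡ 5 (mod 8): gcd(18, 8) = 2, and 5 - 6 = -1 is NOT divisible by 2.
    ⇒ system is inconsistent (no integer solution).

No solution (the system is inconsistent).


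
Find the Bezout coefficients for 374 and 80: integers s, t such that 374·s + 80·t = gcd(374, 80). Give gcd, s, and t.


Euclidean algorithm on (374, 80) — divide until remainder is 0:
  374 = 4 · 80 + 54
  80 = 1 · 54 + 26
  54 = 2 · 26 + 2
  26 = 13 · 2 + 0
gcd(374, 80) = 2.
Track Bezout coefficients alongside the remainders: start with r₀ = 374 = a·1 + b·0 (s = 1, t = 0) and r₁ = 80 = a·0 + b·1 (s = 0, t = 1); each new remainder r_{k+1} = r_{k-1} − q_k·r_k inherits s_{k+1} = s_{k-1} − q_k·s_k, t_{k+1} = t_{k-1} − q_k·t_k, so r_k = a·s_k + b·t_k at every step:
  q = 4: r = 54, s = 1 − 4·0 = 1, t = 0 − 4·1 = -4  (check: 374·1 + 80·(-4) = 54)
  q = 1: r = 26, s = 0 − 1·1 = -1, t = 1 − 1·(-4) = 5  (check: 374·(-1) + 80·5 = 26)
  q = 2: r = 2, s = 1 − 2·(-1) = 3, t = -4 − 2·5 = -14  (check: 374·3 + 80·(-14) = 2)
The row with r = 2 (the gcd) gives the Bezout coefficients s = 3, t = -14.
Result: 374 · (3) + 80 · (-14) = 2.

gcd(374, 80) = 2; s = 3, t = -14 (check: 374·3 + 80·(-14) = 2).


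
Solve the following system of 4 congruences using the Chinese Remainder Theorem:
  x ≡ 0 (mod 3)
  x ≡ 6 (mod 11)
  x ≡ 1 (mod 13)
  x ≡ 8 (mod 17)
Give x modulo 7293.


Product of moduli M = 3 · 11 · 13 · 17 = 7293.
Merge one congruence at a time:
  Start: x ≡ 0 (mod 3).
  Combine with x ≡ 6 (mod 11); new modulus lcm = 33.
    Write x = 0 + 3·t and substitute into x ≡ 6 (mod 11): 3·t ≡ 6 − 0 = 6 (mod 11).
    The inverse of 3 mod 11 is 4 (since 3·4 = 12 = 1·11 + 1), so t ≡ 4·6 = 24 ≡ 2 (mod 11).
    Then x = 0 + 3·2 = 6, valid modulo lcm(3, 11) = 33: x ≡ 6 (mod 33).
  Combine with x ≡ 1 (mod 13); new modulus lcm = 429.
    Write x = 6 + 33·t and substitute into x ≡ 1 (mod 13): 33·t ≡ 1 − 6 = -5 (mod 13).
    Reduce coefficients mod 13: 7·t ≡ 8 (mod 13).
    The inverse of 7 mod 13 is 2 (since 7·2 = 14 = 1·13 + 1), so t ≡ 2·8 = 16 ≡ 3 (mod 13).
    Then x = 6 + 33·3 = 105, valid modulo lcm(33, 13) = 429: x ≡ 105 (mod 429).
  Combine with x ≡ 8 (mod 17); new modulus lcm = 7293.
    Write x = 105 + 429·t and substitute into x ≡ 8 (mod 17): 429·t ≡ 8 − 105 = -97 (mod 17).
    Reduce coefficients mod 17: 4·t ≡ 5 (mod 17).
    The inverse of 4 mod 17 is 13 (since 4·13 = 52 = 3·17 + 1), so t ≡ 13·5 = 65 ≡ 14 (mod 17).
    Then x = 105 + 429·14 = 6111, valid modulo lcm(429, 17) = 7293: x ≡ 6111 (mod 7293).
Verify against each original: 6111 mod 3 = 0, 6111 mod 11 = 6, 6111 mod 13 = 1, 6111 mod 17 = 8.

x ≡ 6111 (mod 7293).


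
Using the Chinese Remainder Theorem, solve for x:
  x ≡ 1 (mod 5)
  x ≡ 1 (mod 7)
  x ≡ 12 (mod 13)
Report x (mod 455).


Moduli 5, 7, 13 are pairwise coprime; by CRT there is a unique solution modulo M = 5 · 7 · 13 = 455.
Solve pairwise, accumulating the modulus:
  Start with x ≡ 1 (mod 5).
  Combine with x ≡ 1 (mod 7): since gcd(5, 7) = 1, we get a unique residue mod 35.
    Write x = 1 + 5·t and substitute into x ≡ 1 (mod 7): 5·t ≡ 1 − 1 = 0 (mod 7).
    The inverse of 5 mod 7 is 3 (since 5·3 = 15 = 2·7 + 1), so t ≡ 3·0 = 0 ≡ 0 (mod 7).
    Then x = 1 + 5·0 = 1, valid modulo lcm(5, 7) = 35: x ≡ 1 (mod 35).
  Combine with x ≡ 12 (mod 13): since gcd(35, 13) = 1, we get a unique residue mod 455.
    Write x = 1 + 35·t and substitute into x ≡ 12 (mod 13): 35·t ≡ 12 − 1 = 11 (mod 13).
    Reduce coefficients mod 13: 9·t ≡ 11 (mod 13).
    The inverse of 9 mod 13 is 3 (since 9·3 = 27 = 2·13 + 1), so t ≡ 3·11 = 33 ≡ 7 (mod 13).
    Then x = 1 + 35·7 = 246, valid modulo lcm(35, 13) = 455: x ≡ 246 (mod 455).
Verify: 246 mod 5 = 1 ✓, 246 mod 7 = 1 ✓, 246 mod 13 = 12 ✓.

x ≡ 246 (mod 455).


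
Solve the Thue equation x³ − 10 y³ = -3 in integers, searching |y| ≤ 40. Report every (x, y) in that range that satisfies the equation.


The equation is x³ - 10y³ = -3. For fixed y, x³ = 10·y³ − 3, so a solution requires the RHS to be a perfect cube.
Strategy: iterate y from -40 to 40, compute RHS = 10·y³ − 3, and check whether it is a (positive or negative) perfect cube.
Check small values of y:
  y = 0: RHS = -3 is not a perfect cube.
  y = 1: RHS = 7 is not a perfect cube.
  y = -1: RHS = -13 is not a perfect cube.
  y = 2: RHS = 77 is not a perfect cube.
  y = -2: RHS = -83 is not a perfect cube.
  y = 3: RHS = 267 is not a perfect cube.
  y = -3: RHS = -273 is not a perfect cube.
Continuing the search up to |y| = 40 finds no solutions either.
No (x, y) in the scanned range satisfies the equation.

No integer solutions with |y| ≤ 40.


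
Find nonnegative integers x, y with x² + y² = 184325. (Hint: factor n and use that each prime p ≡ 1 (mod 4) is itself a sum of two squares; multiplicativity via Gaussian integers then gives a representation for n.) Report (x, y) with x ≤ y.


Step 1: Factor n = 184325 = 5^2 · 73 · 101.
Step 2: Check the mod-4 condition on each prime factor: 5 ≡ 1 (mod 4), exponent 2; 73 ≡ 1 (mod 4), exponent 1; 101 ≡ 1 (mod 4), exponent 1.
All primes ≡ 3 (mod 4) appear to even exponent (or don't appear), so by the two-squares theorem n IS expressible as a sum of two squares.
Step 3: Build a representation. Group n = k² · m with k = 5 and m = 73 · 101 = 7373 (a product of primes ≡ 1 (mod 4)); a representation of m scales to one of n via (k·x)² + (k·y)² = k²(x² + y²). Each prime p ≡ 1 (mod 4) is itself a sum of two squares; find a² by testing p − a² for a perfect square:
  73: 73 − 1² = 72, 73 − 2² = 69, 73 − 3² = 64 = 8² ⇒ 73 = 3² + 8².
  101: 101 − 1² = 100 = 10² ⇒ 101 = 1² + 10².
  Combine using the Brahmagupta–Fibonacci identity (a² + b²)(c² + d²) = (ac − bd)² + (ad + bc)² = (ac + bd)² + (ad − bc)²:
  73 · 101 = 7373: from (3² + 8²)(1² + 10²), take (3·1 − 8·10, 3·10 + 8·1) = (3 − 80, 30 + 8) = (-77, 38); dropping signs (only squares matter) gives (77, 38); check 77² + 38² = 5929 + 1444 = 7373 ✓.
  Scale by k = 5: (5·77, 5·38) = (385, 190).
Step 4: Order so x ≤ y and verify: 190² + 385² = 36100 + 148225 = 184325 = n. ✓

n = 184325 = 190² + 385² (one valid representation with x ≤ y).


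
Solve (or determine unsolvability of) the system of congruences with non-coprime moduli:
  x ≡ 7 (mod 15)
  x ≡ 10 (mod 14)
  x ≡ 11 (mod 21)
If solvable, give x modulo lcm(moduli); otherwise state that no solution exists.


Moduli 15, 14, 21 are not pairwise coprime, so CRT works modulo lcm(m_i) when all pairwise compatibility conditions hold.
Pairwise compatibility: gcd(m_i, m_j) must divide a_i - a_j for every pair.
Merge one congruence at a time:
  Start: x ≡ 7 (mod 15).
  Combine with x ≡ 10 (mod 14): gcd(15, 14) = 1; 10 - 7 = 3, which IS divisible by 1, so compatible.
    Write x = 7 + 15·t and substitute into x ≡ 10 (mod 14): 15·t ≡ 10 − 7 = 3 (mod 14).
    Reduce coefficients mod 14: 1·t ≡ 3 (mod 14).
    So t ≡ 3 (mod 14).
    Then x = 7 + 15·3 = 52, valid modulo lcm(15, 14) = 210: x ≡ 52 (mod 210).
  Combine with x ≡ 11 (mod 21): gcd(210, 21) = 21, and 11 - 52 = -41 is NOT divisible by 21.
    ⇒ system is inconsistent (no integer solution).

No solution (the system is inconsistent).


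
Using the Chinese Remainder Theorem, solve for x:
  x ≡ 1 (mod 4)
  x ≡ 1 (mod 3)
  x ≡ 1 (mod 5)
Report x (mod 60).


Moduli 4, 3, 5 are pairwise coprime; by CRT there is a unique solution modulo M = 4 · 3 · 5 = 60.
Solve pairwise, accumulating the modulus:
  Start with x ≡ 1 (mod 4).
  Combine with x ≡ 1 (mod 3): since gcd(4, 3) = 1, we get a unique residue mod 12.
    Write x = 1 + 4·t and substitute into x ≡ 1 (mod 3): 4·t ≡ 1 − 1 = 0 (mod 3).
    Reduce coefficients mod 3: 1·t ≡ 0 (mod 3).
    So t ≡ 0 (mod 3).
    Then x = 1 + 4·0 = 1, valid modulo lcm(4, 3) = 12: x ≡ 1 (mod 12).
  Combine with x ≡ 1 (mod 5): since gcd(12, 5) = 1, we get a unique residue mod 60.
    Write x = 1 + 12·t and substitute into x ≡ 1 (mod 5): 12·t ≡ 1 − 1 = 0 (mod 5).
    Reduce coefficients mod 5: 2·t ≡ 0 (mod 5).
    The inverse of 2 mod 5 is 3 (since 2·3 = 6 = 1·5 + 1), so t ≡ 3·0 = 0 ≡ 0 (mod 5).
    Then x = 1 + 12·0 = 1, valid modulo lcm(12, 5) = 60: x ≡ 1 (mod 60).
Verify: 1 mod 4 = 1 ✓, 1 mod 3 = 1 ✓, 1 mod 5 = 1 ✓.

x ≡ 1 (mod 60).


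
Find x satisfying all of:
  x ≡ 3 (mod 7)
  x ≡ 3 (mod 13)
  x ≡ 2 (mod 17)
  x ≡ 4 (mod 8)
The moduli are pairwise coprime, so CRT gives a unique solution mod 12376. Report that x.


Product of moduli M = 7 · 13 · 17 · 8 = 12376.
Merge one congruence at a time:
  Start: x ≡ 3 (mod 7).
  Combine with x ≡ 3 (mod 13); new modulus lcm = 91.
    Write x = 3 + 7·t and substitute into x ≡ 3 (mod 13): 7·t ≡ 3 − 3 = 0 (mod 13).
    The inverse of 7 mod 13 is 2 (since 7·2 = 14 = 1·13 + 1), so t ≡ 2·0 = 0 ≡ 0 (mod 13).
    Then x = 3 + 7·0 = 3, valid modulo lcm(7, 13) = 91: x ≡ 3 (mod 91).
  Combine with x ≡ 2 (mod 17); new modulus lcm = 1547.
    Write x = 3 + 91·t and substitute into x ≡ 2 (mod 17): 91·t ≡ 2 − 3 = -1 (mod 17).
    Reduce coefficients mod 17: 6·t ≡ 16 (mod 17).
    The inverse of 6 mod 17 is 3 (since 6·3 = 18 = 1·17 + 1), so t ≡ 3·16 = 48 ≡ 14 (mod 17).
    Then x = 3 + 91·14 = 1277, valid modulo lcm(91, 17) = 1547: x ≡ 1277 (mod 1547).
  Combine with x ≡ 4 (mod 8); new modulus lcm = 12376.
    Write x = 1277 + 1547·t and substitute into x ≡ 4 (mod 8): 1547·t ≡ 4 − 1277 = -1273 (mod 8).
    Reduce coefficients mod 8: 3·t ≡ 7 (mod 8).
    The inverse of 3 mod 8 is 3 (since 3·3 = 9 = 1·8 + 1), so t ≡ 3·7 = 21 ≡ 5 (mod 8).
    Then x = 1277 + 1547·5 = 9012, valid modulo lcm(1547, 8) = 12376: x ≡ 9012 (mod 12376).
Verify against each original: 9012 mod 7 = 3, 9012 mod 13 = 3, 9012 mod 17 = 2, 9012 mod 8 = 4.

x ≡ 9012 (mod 12376).


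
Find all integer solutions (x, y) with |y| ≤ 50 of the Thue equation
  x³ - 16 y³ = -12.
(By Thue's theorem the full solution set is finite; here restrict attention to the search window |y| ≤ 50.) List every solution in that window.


The equation is x³ - 16y³ = -12. For fixed y, x³ = 16·y³ − 12, so a solution requires the RHS to be a perfect cube.
Strategy: iterate y from -50 to 50, compute RHS = 16·y³ − 12, and check whether it is a (positive or negative) perfect cube.
Check small values of y:
  y = 0: RHS = -12 is not a perfect cube.
  y = 1: RHS = 4 is not a perfect cube.
  y = -1: RHS = -28 is not a perfect cube.
  y = 2: RHS = 116 is not a perfect cube.
  y = -2: RHS = -140 is not a perfect cube.
  y = 3: RHS = 420 is not a perfect cube.
  y = -3: RHS = -444 is not a perfect cube.
Continuing the search up to |y| = 50 finds no solutions either.
No (x, y) in the scanned range satisfies the equation.

No integer solutions with |y| ≤ 50.


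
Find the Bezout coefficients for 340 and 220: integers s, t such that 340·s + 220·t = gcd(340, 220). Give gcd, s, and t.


Euclidean algorithm on (340, 220) — divide until remainder is 0:
  340 = 1 · 220 + 120
  220 = 1 · 120 + 100
  120 = 1 · 100 + 20
  100 = 5 · 20 + 0
gcd(340, 220) = 20.
Track Bezout coefficients alongside the remainders: start with r₀ = 340 = a·1 + b·0 (s = 1, t = 0) and r₁ = 220 = a·0 + b·1 (s = 0, t = 1); each new remainder r_{k+1} = r_{k-1} − q_k·r_k inherits s_{k+1} = s_{k-1} − q_k·s_k, t_{k+1} = t_{k-1} − q_k·t_k, so r_k = a·s_k + b·t_k at every step:
  q = 1: r = 120, s = 1 − 1·0 = 1, t = 0 − 1·1 = -1  (check: 340·1 + 220·(-1) = 120)
  q = 1: r = 100, s = 0 − 1·1 = -1, t = 1 − 1·(-1) = 2  (check: 340·(-1) + 220·2 = 100)
  q = 1: r = 20, s = 1 − 1·(-1) = 2, t = -1 − 1·2 = -3  (check: 340·2 + 220·(-3) = 20)
The row with r = 20 (the gcd) gives the Bezout coefficients s = 2, t = -3.
Result: 340 · (2) + 220 · (-3) = 20.

gcd(340, 220) = 20; s = 2, t = -3 (check: 340·2 + 220·(-3) = 20).


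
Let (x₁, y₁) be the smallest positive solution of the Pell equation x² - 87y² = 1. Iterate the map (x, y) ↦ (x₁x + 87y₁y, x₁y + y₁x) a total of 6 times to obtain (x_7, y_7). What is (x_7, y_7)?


Step 1: Find the fundamental solution (x₁, y₁) of x² - 87y² = 1.
  Expand √87 as a continued fraction. a₀ = ⌊√87⌋ = 9; iterate m_{k+1} = d_k·a_k − m_k, d_{k+1} = (87 − m_{k+1}²)/d_k, a_{k+1} = ⌊(a₀ + m_{k+1})/d_{k+1}⌋ (starting m₀ = 0, d₀ = 1), with convergents p_k = a_k·p_{k-1} + p_{k-2}, q_k = a_k·q_{k-1} + q_{k-2} (p₋₁ = 1, q₋₁ = 0):
  k = 0: a₀ = 9; p₀/q₀ = 9/1; p₀² − 87·q₀² = 81 − 87 = -6.
  k = 1: m = 9, d = 6, a = ⌊(9 + 9)/6⌋ = 3; p/q = (3·9 + 1)/(3·1 + 0) = 28/3; p² − 87·q² = 784 − 783 = 1.
  The first convergent with p² − 87·q² = 1 gives the fundamental solution (x₁, y₁) = (28, 3).
Step 2: Apply the recurrence (x_{n+1}, y_{n+1}) = (x₁x_n + 87y₁y_n, x₁y_n + y₁x_n) repeatedly.
  From (x_1, y_1) = (28, 3): x_2 = 28·28 + 87·3·3 = 1567; y_2 = 28·3 + 3·28 = 168.
  From (x_2, y_2) = (1567, 168): x_3 = 28·1567 + 87·3·168 = 87724; y_3 = 28·168 + 3·1567 = 9405.
  From (x_3, y_3) = (87724, 9405): x_4 = 28·87724 + 87·3·9405 = 4910977; y_4 = 28·9405 + 3·87724 = 526512.
  From (x_4, y_4) = (4910977, 526512): x_5 = 28·4910977 + 87·3·526512 = 274926988; y_5 = 28·526512 + 3·4910977 = 29475267.
  From (x_5, y_5) = (274926988, 29475267): x_6 = 28·274926988 + 87·3·29475267 = 15391000351; y_6 = 28·29475267 + 3·274926988 = 1650088440.
  From (x_6, y_6) = (15391000351, 1650088440): x_7 = 28·15391000351 + 87·3·1650088440 = 861621092668; y_7 = 28·1650088440 + 3·15391000351 = 92375477373.
Step 3: Verify x_7² - 87·y_7² = 742390907330398243358224 - 742390907330398243358223 = 1 (should be 1). ✓

(x_1, y_1) = (28, 3); (x_7, y_7) = (861621092668, 92375477373).


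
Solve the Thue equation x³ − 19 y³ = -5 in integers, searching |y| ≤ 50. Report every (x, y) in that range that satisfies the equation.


The equation is x³ - 19y³ = -5. For fixed y, x³ = 19·y³ − 5, so a solution requires the RHS to be a perfect cube.
Strategy: iterate y from -50 to 50, compute RHS = 19·y³ − 5, and check whether it is a (positive or negative) perfect cube.
Check small values of y:
  y = 0: RHS = -5 is not a perfect cube.
  y = 1: RHS = 14 is not a perfect cube.
  y = -1: RHS = -24 is not a perfect cube.
  y = 2: RHS = 147 is not a perfect cube.
  y = -2: RHS = -157 is not a perfect cube.
  y = 3: RHS = 508 is not a perfect cube.
  y = -3: RHS = -518 is not a perfect cube.
Continuing the search up to |y| = 50 finds no solutions either.
No (x, y) in the scanned range satisfies the equation.

No integer solutions with |y| ≤ 50.


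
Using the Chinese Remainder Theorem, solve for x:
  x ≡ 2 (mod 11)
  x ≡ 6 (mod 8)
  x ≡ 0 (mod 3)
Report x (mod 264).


Moduli 11, 8, 3 are pairwise coprime; by CRT there is a unique solution modulo M = 11 · 8 · 3 = 264.
Solve pairwise, accumulating the modulus:
  Start with x ≡ 2 (mod 11).
  Combine with x ≡ 6 (mod 8): since gcd(11, 8) = 1, we get a unique residue mod 88.
    Write x = 2 + 11·t and substitute into x ≡ 6 (mod 8): 11·t ≡ 6 − 2 = 4 (mod 8).
    Reduce coefficients mod 8: 3·t ≡ 4 (mod 8).
    The inverse of 3 mod 8 is 3 (since 3·3 = 9 = 1·8 + 1), so t ≡ 3·4 = 12 ≡ 4 (mod 8).
    Then x = 2 + 11·4 = 46, valid modulo lcm(11, 8) = 88: x ≡ 46 (mod 88).
  Combine with x ≡ 0 (mod 3): since gcd(88, 3) = 1, we get a unique residue mod 264.
    Write x = 46 + 88·t and substitute into x ≡ 0 (mod 3): 88·t ≡ 0 − 46 = -46 (mod 3).
    Reduce coefficients mod 3: 1·t ≡ 2 (mod 3).
    So t ≡ 2 (mod 3).
    Then x = 46 + 88·2 = 222, valid modulo lcm(88, 3) = 264: x ≡ 222 (mod 264).
Verify: 222 mod 11 = 2 ✓, 222 mod 8 = 6 ✓, 222 mod 3 = 0 ✓.

x ≡ 222 (mod 264).


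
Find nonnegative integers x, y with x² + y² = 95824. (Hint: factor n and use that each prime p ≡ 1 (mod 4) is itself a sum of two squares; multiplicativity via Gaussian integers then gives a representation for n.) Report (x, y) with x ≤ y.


Step 1: Factor n = 95824 = 2^4 · 53 · 113.
Step 2: Check the mod-4 condition on each prime factor: 2 = 2 (special); 53 ≡ 1 (mod 4), exponent 1; 113 ≡ 1 (mod 4), exponent 1.
All primes ≡ 3 (mod 4) appear to even exponent (or don't appear), so by the two-squares theorem n IS expressible as a sum of two squares.
Step 3: Build a representation. Group n = k² · m with k = 4 and m = 53 · 113 = 5989 (a product of primes ≡ 1 (mod 4)); a representation of m scales to one of n via (k·x)² + (k·y)² = k²(x² + y²). Each prime p ≡ 1 (mod 4) is itself a sum of two squares; find a² by testing p − a² for a perfect square:
  53: 53 − 1² = 52, 53 − 2² = 49 = 7² ⇒ 53 = 2² + 7².
  113: 113 − 1² = 112, 113 − 2² = 109, 113 − 3² = 104, 113 − 4² = 97, 113 − 5² = 88, 113 − 6² = 77, 113 − 7² = 64 = 8² ⇒ 113 = 7² + 8².
  Combine using the Brahmagupta–Fibonacci identity (a² + b²)(c² + d²) = (ac − bd)² + (ad + bc)² = (ac + bd)² + (ad − bc)²:
  53 · 113 = 5989: from (2² + 7²)(7² + 8²), take (2·7 − 7·8, 2·8 + 7·7) = (14 − 56, 16 + 49) = (-42, 65); dropping signs (only squares matter) gives (42, 65); check 42² + 65² = 1764 + 4225 = 5989 ✓.
  Scale by k = 4: (4·42, 4·65) = (168, 260).
Step 4: Order so x ≤ y and verify: 168² + 260² = 28224 + 67600 = 95824 = n. ✓

n = 95824 = 168² + 260² (one valid representation with x ≤ y).


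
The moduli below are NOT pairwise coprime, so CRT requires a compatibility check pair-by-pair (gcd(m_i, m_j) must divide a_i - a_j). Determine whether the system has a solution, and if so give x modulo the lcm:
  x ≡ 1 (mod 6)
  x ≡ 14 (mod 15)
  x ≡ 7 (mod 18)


Moduli 6, 15, 18 are not pairwise coprime, so CRT works modulo lcm(m_i) when all pairwise compatibility conditions hold.
Pairwise compatibility: gcd(m_i, m_j) must divide a_i - a_j for every pair.
Merge one congruence at a time:
  Start: x ≡ 1 (mod 6).
  Combine with x ≡ 14 (mod 15): gcd(6, 15) = 3, and 14 - 1 = 13 is NOT divisible by 3.
    ⇒ system is inconsistent (no integer solution).

No solution (the system is inconsistent).


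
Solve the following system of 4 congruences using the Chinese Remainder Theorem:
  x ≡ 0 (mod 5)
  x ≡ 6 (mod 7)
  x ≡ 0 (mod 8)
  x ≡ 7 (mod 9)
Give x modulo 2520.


Product of moduli M = 5 · 7 · 8 · 9 = 2520.
Merge one congruence at a time:
  Start: x ≡ 0 (mod 5).
  Combine with x ≡ 6 (mod 7); new modulus lcm = 35.
    Write x = 0 + 5·t and substitute into x ≡ 6 (mod 7): 5·t ≡ 6 − 0 = 6 (mod 7).
    The inverse of 5 mod 7 is 3 (since 5·3 = 15 = 2·7 + 1), so t ≡ 3·6 = 18 ≡ 4 (mod 7).
    Then x = 0 + 5·4 = 20, valid modulo lcm(5, 7) = 35: x ≡ 20 (mod 35).
  Combine with x ≡ 0 (mod 8); new modulus lcm = 280.
    Write x = 20 + 35·t and substitute into x ≡ 0 (mod 8): 35·t ≡ 0 − 20 = -20 (mod 8).
    Reduce coefficients mod 8: 3·t ≡ 4 (mod 8).
    The inverse of 3 mod 8 is 3 (since 3·3 = 9 = 1·8 + 1), so t ≡ 3·4 = 12 ≡ 4 (mod 8).
    Then x = 20 + 35·4 = 160, valid modulo lcm(35, 8) = 280: x ≡ 160 (mod 280).
  Combine with x ≡ 7 (mod 9); new modulus lcm = 2520.
    Write x = 160 + 280·t and substitute into x ≡ 7 (mod 9): 280·t ≡ 7 − 160 = -153 (mod 9).
    Reduce coefficients mod 9: 1·t ≡ 0 (mod 9).
    So t ≡ 0 (mod 9).
    Then x = 160 + 280·0 = 160, valid modulo lcm(280, 9) = 2520: x ≡ 160 (mod 2520).
Verify against each original: 160 mod 5 = 0, 160 mod 7 = 6, 160 mod 8 = 0, 160 mod 9 = 7.

x ≡ 160 (mod 2520).


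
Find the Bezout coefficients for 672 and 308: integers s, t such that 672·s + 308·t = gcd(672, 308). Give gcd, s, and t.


Euclidean algorithm on (672, 308) — divide until remainder is 0:
  672 = 2 · 308 + 56
  308 = 5 · 56 + 28
  56 = 2 · 28 + 0
gcd(672, 308) = 28.
Track Bezout coefficients alongside the remainders: start with r₀ = 672 = a·1 + b·0 (s = 1, t = 0) and r₁ = 308 = a·0 + b·1 (s = 0, t = 1); each new remainder r_{k+1} = r_{k-1} − q_k·r_k inherits s_{k+1} = s_{k-1} − q_k·s_k, t_{k+1} = t_{k-1} − q_k·t_k, so r_k = a·s_k + b·t_k at every step:
  q = 2: r = 56, s = 1 − 2·0 = 1, t = 0 − 2·1 = -2  (check: 672·1 + 308·(-2) = 56)
  q = 5: r = 28, s = 0 − 5·1 = -5, t = 1 − 5·(-2) = 11  (check: 672·(-5) + 308·11 = 28)
The row with r = 28 (the gcd) gives the Bezout coefficients s = -5, t = 11.
Result: 672 · (-5) + 308 · (11) = 28.

gcd(672, 308) = 28; s = -5, t = 11 (check: 672·(-5) + 308·11 = 28).


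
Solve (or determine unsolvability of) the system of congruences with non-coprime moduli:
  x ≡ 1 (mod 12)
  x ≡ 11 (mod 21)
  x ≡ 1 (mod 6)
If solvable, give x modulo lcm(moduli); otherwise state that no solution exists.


Moduli 12, 21, 6 are not pairwise coprime, so CRT works modulo lcm(m_i) when all pairwise compatibility conditions hold.
Pairwise compatibility: gcd(m_i, m_j) must divide a_i - a_j for every pair.
Merge one congruence at a time:
  Start: x ≡ 1 (mod 12).
  Combine with x ≡ 11 (mod 21): gcd(12, 21) = 3, and 11 - 1 = 10 is NOT divisible by 3.
    ⇒ system is inconsistent (no integer solution).

No solution (the system is inconsistent).


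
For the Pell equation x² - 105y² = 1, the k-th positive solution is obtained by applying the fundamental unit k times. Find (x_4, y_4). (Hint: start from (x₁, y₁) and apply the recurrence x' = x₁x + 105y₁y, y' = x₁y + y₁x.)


Step 1: Find the fundamental solution (x₁, y₁) of x² - 105y² = 1.
  Expand √105 as a continued fraction. a₀ = ⌊√105⌋ = 10; iterate m_{k+1} = d_k·a_k − m_k, d_{k+1} = (105 − m_{k+1}²)/d_k, a_{k+1} = ⌊(a₀ + m_{k+1})/d_{k+1}⌋ (starting m₀ = 0, d₀ = 1), with convergents p_k = a_k·p_{k-1} + p_{k-2}, q_k = a_k·q_{k-1} + q_{k-2} (p₋₁ = 1, q₋₁ = 0):
  k = 0: a₀ = 10; p₀/q₀ = 10/1; p₀² − 105·q₀² = 100 − 105 = -5.
  k = 1: m = 10, d = 5, a = ⌊(10 + 10)/5⌋ = 4; p/q = (4·10 + 1)/(4·1 + 0) = 41/4; p² − 105·q² = 1681 − 1680 = 1.
  The first convergent with p² − 105·q² = 1 gives the fundamental solution (x₁, y₁) = (41, 4).
Step 2: Apply the recurrence (x_{n+1}, y_{n+1}) = (x₁x_n + 105y₁y_n, x₁y_n + y₁x_n) repeatedly.
  From (x_1, y_1) = (41, 4): x_2 = 41·41 + 105·4·4 = 3361; y_2 = 41·4 + 4·41 = 328.
  From (x_2, y_2) = (3361, 328): x_3 = 41·3361 + 105·4·328 = 275561; y_3 = 41·328 + 4·3361 = 26892.
  From (x_3, y_3) = (275561, 26892): x_4 = 41·275561 + 105·4·26892 = 22592641; y_4 = 41·26892 + 4·275561 = 2204816.
Step 3: Verify x_4² - 105·y_4² = 510427427354881 - 510427427354880 = 1 (should be 1). ✓

(x_1, y_1) = (41, 4); (x_4, y_4) = (22592641, 2204816).


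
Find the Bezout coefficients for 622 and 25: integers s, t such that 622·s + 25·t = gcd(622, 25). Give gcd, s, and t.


Euclidean algorithm on (622, 25) — divide until remainder is 0:
  622 = 24 · 25 + 22
  25 = 1 · 22 + 3
  22 = 7 · 3 + 1
  3 = 3 · 1 + 0
gcd(622, 25) = 1.
Track Bezout coefficients alongside the remainders: start with r₀ = 622 = a·1 + b·0 (s = 1, t = 0) and r₁ = 25 = a·0 + b·1 (s = 0, t = 1); each new remainder r_{k+1} = r_{k-1} − q_k·r_k inherits s_{k+1} = s_{k-1} − q_k·s_k, t_{k+1} = t_{k-1} − q_k·t_k, so r_k = a·s_k + b·t_k at every step:
  q = 24: r = 22, s = 1 − 24·0 = 1, t = 0 − 24·1 = -24  (check: 622·1 + 25·(-24) = 22)
  q = 1: r = 3, s = 0 − 1·1 = -1, t = 1 − 1·(-24) = 25  (check: 622·(-1) + 25·25 = 3)
  q = 7: r = 1, s = 1 − 7·(-1) = 8, t = -24 − 7·25 = -199  (check: 622·8 + 25·(-199) = 1)
The row with r = 1 (the gcd) gives the Bezout coefficients s = 8, t = -199.
Result: 622 · (8) + 25 · (-199) = 1.

gcd(622, 25) = 1; s = 8, t = -199 (check: 622·8 + 25·(-199) = 1).


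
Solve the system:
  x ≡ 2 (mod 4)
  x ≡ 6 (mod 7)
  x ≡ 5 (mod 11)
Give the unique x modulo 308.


Moduli 4, 7, 11 are pairwise coprime; by CRT there is a unique solution modulo M = 4 · 7 · 11 = 308.
Solve pairwise, accumulating the modulus:
  Start with x ≡ 2 (mod 4).
  Combine with x ≡ 6 (mod 7): since gcd(4, 7) = 1, we get a unique residue mod 28.
    Write x = 2 + 4·t and substitute into x ≡ 6 (mod 7): 4·t ≡ 6 − 2 = 4 (mod 7).
    The inverse of 4 mod 7 is 2 (since 4·2 = 8 = 1·7 + 1), so t ≡ 2·4 = 8 ≡ 1 (mod 7).
    Then x = 2 + 4·1 = 6, valid modulo lcm(4, 7) = 28: x ≡ 6 (mod 28).
  Combine with x ≡ 5 (mod 11): since gcd(28, 11) = 1, we get a unique residue mod 308.
    Write x = 6 + 28·t and substitute into x ≡ 5 (mod 11): 28·t ≡ 5 − 6 = -1 (mod 11).
    Reduce coefficients mod 11: 6·t ≡ 10 (mod 11).
    The inverse of 6 mod 11 is 2 (since 6·2 = 12 = 1·11 + 1), so t ≡ 2·10 = 20 ≡ 9 (mod 11).
    Then x = 6 + 28·9 = 258, valid modulo lcm(28, 11) = 308: x ≡ 258 (mod 308).
Verify: 258 mod 4 = 2 ✓, 258 mod 7 = 6 ✓, 258 mod 11 = 5 ✓.

x ≡ 258 (mod 308).


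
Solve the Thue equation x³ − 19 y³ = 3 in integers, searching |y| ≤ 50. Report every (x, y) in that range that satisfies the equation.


The equation is x³ - 19y³ = 3. For fixed y, x³ = 19·y³ + 3, so a solution requires the RHS to be a perfect cube.
Strategy: iterate y from -50 to 50, compute RHS = 19·y³ + 3, and check whether it is a (positive or negative) perfect cube.
Check small values of y:
  y = 0: RHS = 3 is not a perfect cube.
  y = 1: RHS = 22 is not a perfect cube.
  y = -1: RHS = -16 is not a perfect cube.
  y = 2: RHS = 155 is not a perfect cube.
  y = -2: RHS = -149 is not a perfect cube.
  y = 3: RHS = 516 is not a perfect cube.
  y = -3: RHS = -510 is not a perfect cube.
Continuing the search up to |y| = 50 finds no solutions either.
No (x, y) in the scanned range satisfies the equation.

No integer solutions with |y| ≤ 50.


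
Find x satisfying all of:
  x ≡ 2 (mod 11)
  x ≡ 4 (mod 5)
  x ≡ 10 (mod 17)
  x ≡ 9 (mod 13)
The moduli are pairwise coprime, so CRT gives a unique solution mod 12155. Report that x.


Product of moduli M = 11 · 5 · 17 · 13 = 12155.
Merge one congruence at a time:
  Start: x ≡ 2 (mod 11).
  Combine with x ≡ 4 (mod 5); new modulus lcm = 55.
    Write x = 2 + 11·t and substitute into x ≡ 4 (mod 5): 11·t ≡ 4 − 2 = 2 (mod 5).
    Reduce coefficients mod 5: 1·t ≡ 2 (mod 5).
    So t ≡ 2 (mod 5).
    Then x = 2 + 11·2 = 24, valid modulo lcm(11, 5) = 55: x ≡ 24 (mod 55).
  Combine with x ≡ 10 (mod 17); new modulus lcm = 935.
    Write x = 24 + 55·t and substitute into x ≡ 10 (mod 17): 55·t ≡ 10 − 24 = -14 (mod 17).
    Reduce coefficients mod 17: 4·t ≡ 3 (mod 17).
    The inverse of 4 mod 17 is 13 (since 4·13 = 52 = 3·17 + 1), so t ≡ 13·3 = 39 ≡ 5 (mod 17).
    Then x = 24 + 55·5 = 299, valid modulo lcm(55, 17) = 935: x ≡ 299 (mod 935).
  Combine with x ≡ 9 (mod 13); new modulus lcm = 12155.
    Write x = 299 + 935·t and substitute into x ≡ 9 (mod 13): 935·t ≡ 9 − 299 = -290 (mod 13).
    Reduce coefficients mod 13: 12·t ≡ 9 (mod 13).
    The inverse of 12 mod 13 is 12 (since 12·12 = 144 = 11·13 + 1), so t ≡ 12·9 = 108 ≡ 4 (mod 13).
    Then x = 299 + 935·4 = 4039, valid modulo lcm(935, 13) = 12155: x ≡ 4039 (mod 12155).
Verify against each original: 4039 mod 11 = 2, 4039 mod 5 = 4, 4039 mod 17 = 10, 4039 mod 13 = 9.

x ≡ 4039 (mod 12155).


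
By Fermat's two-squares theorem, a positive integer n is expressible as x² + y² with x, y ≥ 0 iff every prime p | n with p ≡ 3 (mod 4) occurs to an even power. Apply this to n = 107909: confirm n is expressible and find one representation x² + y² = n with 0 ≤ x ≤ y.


Step 1: Factor n = 107909 = 29 · 61^2.
Step 2: Check the mod-4 condition on each prime factor: 29 ≡ 1 (mod 4), exponent 1; 61 ≡ 1 (mod 4), exponent 2.
All primes ≡ 3 (mod 4) appear to even exponent (or don't appear), so by the two-squares theorem n IS expressible as a sum of two squares.
Step 3: Build a representation. Here n = 29 · 61 · 61 is a product of primes ≡ 1 (mod 4). Each prime p ≡ 1 (mod 4) is itself a sum of two squares; find a² by testing p − a² for a perfect square:
  29: 29 − 1² = 28, 29 − 2² = 25 = 5² ⇒ 29 = 2² + 5².
  61: 61 − 1² = 60, 61 − 2² = 57, 61 − 3² = 52, 61 − 4² = 45, 61 − 5² = 36 = 6² ⇒ 61 = 5² + 6².
  Combine using the Brahmagupta–Fibonacci identity (a² + b²)(c² + d²) = (ac − bd)² + (ad + bc)² = (ac + bd)² + (ad − bc)²:
  29 · 61 = 1769: from (2² + 5²)(5² + 6²), take (2·5 − 5·6, 2·6 + 5·5) = (10 − 30, 12 + 25) = (-20, 37); dropping signs (only squares matter) gives (20, 37); check 20² + 37² = 400 + 1369 = 1769 ✓.
  1769 · 61 = 107909: from (20² + 37²)(5² + 6²), take (20·5 − 37·6, 20·6 + 37·5) = (100 − 222, 120 + 185) = (-122, 305); dropping signs (only squares matter) gives (122, 305); check 122² + 305² = 14884 + 93025 = 107909 ✓.
Step 4: Order so x ≤ y and verify: 122² + 305² = 14884 + 93025 = 107909 = n. ✓

n = 107909 = 122² + 305² (one valid representation with x ≤ y).


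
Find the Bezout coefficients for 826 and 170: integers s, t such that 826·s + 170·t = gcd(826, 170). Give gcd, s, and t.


Euclidean algorithm on (826, 170) — divide until remainder is 0:
  826 = 4 · 170 + 146
  170 = 1 · 146 + 24
  146 = 6 · 24 + 2
  24 = 12 · 2 + 0
gcd(826, 170) = 2.
Track Bezout coefficients alongside the remainders: start with r₀ = 826 = a·1 + b·0 (s = 1, t = 0) and r₁ = 170 = a·0 + b·1 (s = 0, t = 1); each new remainder r_{k+1} = r_{k-1} − q_k·r_k inherits s_{k+1} = s_{k-1} − q_k·s_k, t_{k+1} = t_{k-1} − q_k·t_k, so r_k = a·s_k + b·t_k at every step:
  q = 4: r = 146, s = 1 − 4·0 = 1, t = 0 − 4·1 = -4  (check: 826·1 + 170·(-4) = 146)
  q = 1: r = 24, s = 0 − 1·1 = -1, t = 1 − 1·(-4) = 5  (check: 826·(-1) + 170·5 = 24)
  q = 6: r = 2, s = 1 − 6·(-1) = 7, t = -4 − 6·5 = -34  (check: 826·7 + 170·(-34) = 2)
The row with r = 2 (the gcd) gives the Bezout coefficients s = 7, t = -34.
Result: 826 · (7) + 170 · (-34) = 2.

gcd(826, 170) = 2; s = 7, t = -34 (check: 826·7 + 170·(-34) = 2).


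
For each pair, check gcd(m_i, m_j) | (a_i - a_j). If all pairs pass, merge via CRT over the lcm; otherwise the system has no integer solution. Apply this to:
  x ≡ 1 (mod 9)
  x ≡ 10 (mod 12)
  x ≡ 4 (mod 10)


Moduli 9, 12, 10 are not pairwise coprime, so CRT works modulo lcm(m_i) when all pairwise compatibility conditions hold.
Pairwise compatibility: gcd(m_i, m_j) must divide a_i - a_j for every pair.
Merge one congruence at a time:
  Start: x ≡ 1 (mod 9).
  Combine with x ≡ 10 (mod 12): gcd(9, 12) = 3; 10 - 1 = 9, which IS divisible by 3, so compatible.
    Write x = 1 + 9·t and substitute into x ≡ 10 (mod 12): 9·t ≡ 10 − 1 = 9 (mod 12).
    Divide the congruence (and modulus) by g = 3: 3·t ≡ 3 (mod 4).
    The inverse of 3 mod 4 is 3 (since 3·3 = 9 = 2·4 + 1), so t ≡ 3·3 = 9 ≡ 1 (mod 4).
    Then x = 1 + 9·1 = 10, valid modulo lcm(9, 12) = 36: x ≡ 10 (mod 36).
  Combine with x ≡ 4 (mod 10): gcd(36, 10) = 2; 4 - 10 = -6, which IS divisible by 2, so compatible.
    Write x = 10 + 36·t and substitute into x ≡ 4 (mod 10): 36·t ≡ 4 − 10 = -6 (mod 10).
    Divide the congruence (and modulus) by g = 2: 18·t ≡ -3 (mod 5).
    Reduce coefficients mod 5: 3·t ≡ 2 (mod 5).
    The inverse of 3 mod 5 is 2 (since 3·2 = 6 = 1·5 + 1), so t ≡ 2·2 = 4 ≡ 4 (mod 5).
    Then x = 10 + 36·4 = 154, valid modulo lcm(36, 10) = 180: x ≡ 154 (mod 180).
Verify: 154 mod 9 = 1, 154 mod 12 = 10, 154 mod 10 = 4.

x ≡ 154 (mod 180).


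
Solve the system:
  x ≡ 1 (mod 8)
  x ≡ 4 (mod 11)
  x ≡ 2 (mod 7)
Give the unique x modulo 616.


Moduli 8, 11, 7 are pairwise coprime; by CRT there is a unique solution modulo M = 8 · 11 · 7 = 616.
Solve pairwise, accumulating the modulus:
  Start with x ≡ 1 (mod 8).
  Combine with x ≡ 4 (mod 11): since gcd(8, 11) = 1, we get a unique residue mod 88.
    Write x = 1 + 8·t and substitute into x ≡ 4 (mod 11): 8·t ≡ 4 − 1 = 3 (mod 11).
    The inverse of 8 mod 11 is 7 (since 8·7 = 56 = 5·11 + 1), so t ≡ 7·3 = 21 ≡ 10 (mod 11).
    Then x = 1 + 8·10 = 81, valid modulo lcm(8, 11) = 88: x ≡ 81 (mod 88).
  Combine with x ≡ 2 (mod 7): since gcd(88, 7) = 1, we get a unique residue mod 616.
    Write x = 81 + 88·t and substitute into x ≡ 2 (mod 7): 88·t ≡ 2 − 81 = -79 (mod 7).
    Reduce coefficients mod 7: 4·t ≡ 5 (mod 7).
    The inverse of 4 mod 7 is 2 (since 4·2 = 8 = 1·7 + 1), so t ≡ 2·5 = 10 ≡ 3 (mod 7).
    Then x = 81 + 88·3 = 345, valid modulo lcm(88, 7) = 616: x ≡ 345 (mod 616).
Verify: 345 mod 8 = 1 ✓, 345 mod 11 = 4 ✓, 345 mod 7 = 2 ✓.

x ≡ 345 (mod 616).
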